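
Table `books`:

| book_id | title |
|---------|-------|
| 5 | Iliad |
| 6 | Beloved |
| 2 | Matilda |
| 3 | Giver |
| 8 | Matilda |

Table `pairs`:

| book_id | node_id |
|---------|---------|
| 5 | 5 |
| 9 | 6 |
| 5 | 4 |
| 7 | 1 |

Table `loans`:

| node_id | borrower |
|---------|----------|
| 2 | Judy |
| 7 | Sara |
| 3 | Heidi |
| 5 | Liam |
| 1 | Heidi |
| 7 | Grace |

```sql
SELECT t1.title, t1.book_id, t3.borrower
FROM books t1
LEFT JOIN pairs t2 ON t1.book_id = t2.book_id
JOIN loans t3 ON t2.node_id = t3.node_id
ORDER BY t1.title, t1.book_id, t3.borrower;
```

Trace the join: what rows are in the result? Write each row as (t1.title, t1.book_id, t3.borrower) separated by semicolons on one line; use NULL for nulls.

Joins associate left-to-right: books LEFT JOIN pairs on book_id gives 6 intermediate row(s).
Then INNER JOIN `loans t3` on node_id: keep only rows whose t2.node_id appears in t3.

(Iliad, 5, Liam)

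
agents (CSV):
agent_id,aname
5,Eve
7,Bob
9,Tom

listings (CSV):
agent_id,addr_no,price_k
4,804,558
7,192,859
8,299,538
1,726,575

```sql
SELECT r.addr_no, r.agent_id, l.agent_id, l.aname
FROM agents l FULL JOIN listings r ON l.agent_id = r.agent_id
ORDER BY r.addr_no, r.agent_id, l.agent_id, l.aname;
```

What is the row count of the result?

6

FULL OUTER JOIN keeps every row from both sides; unmatched rows get NULL for the other side's columns.
Matching on l.agent_id = r.agent_id.
- l row (agent_id=5): no match → kept, r columns NULL.
- l row (agent_id=7): matches 1 r row(s) → 1 output row(s).
- l row (agent_id=9): no match → kept, r columns NULL.
- 3 row(s) from r found no l partner → padded with NULL.
Total: 1 matched + 5 padded = 6 rows.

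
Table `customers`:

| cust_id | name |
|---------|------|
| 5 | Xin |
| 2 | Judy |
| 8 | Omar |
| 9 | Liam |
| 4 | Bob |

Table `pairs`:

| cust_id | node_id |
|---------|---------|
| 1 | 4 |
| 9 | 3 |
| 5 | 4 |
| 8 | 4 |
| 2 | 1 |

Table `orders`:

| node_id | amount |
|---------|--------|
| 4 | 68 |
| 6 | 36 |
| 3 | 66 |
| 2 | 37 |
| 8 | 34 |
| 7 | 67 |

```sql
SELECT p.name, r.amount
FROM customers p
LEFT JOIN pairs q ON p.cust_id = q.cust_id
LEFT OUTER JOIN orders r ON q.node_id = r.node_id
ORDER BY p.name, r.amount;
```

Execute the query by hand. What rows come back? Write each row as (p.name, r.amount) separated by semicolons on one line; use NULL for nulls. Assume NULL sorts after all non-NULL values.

Step 1 — p LEFT JOIN q on cust_id → 5 row(s).
Then LEFT JOIN `orders r` on node_id: each of those 5 rows is kept; rows whose q.node_id has no match in r get NULL for r's columns.

(Bob, NULL); (Judy, NULL); (Liam, 66); (Omar, 68); (Xin, 68)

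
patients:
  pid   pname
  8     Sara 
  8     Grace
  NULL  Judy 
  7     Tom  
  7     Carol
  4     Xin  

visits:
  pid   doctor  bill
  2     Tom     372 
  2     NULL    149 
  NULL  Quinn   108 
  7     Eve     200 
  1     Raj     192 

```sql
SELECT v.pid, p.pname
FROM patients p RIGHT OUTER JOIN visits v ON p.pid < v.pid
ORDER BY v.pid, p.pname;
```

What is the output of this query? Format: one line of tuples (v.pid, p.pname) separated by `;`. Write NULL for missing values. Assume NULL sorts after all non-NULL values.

RIGHT JOIN keeps every row from `visits`; unmatched rows get NULL for `patients`'s columns.
Matching on p.pid < v.pid. A NULL in a compared column never satisfies the condition.
Matched pairs: 1; unmatched v rows kept: 4.

(1, NULL); (2, NULL); (2, NULL); (7, Xin); (NULL, NULL)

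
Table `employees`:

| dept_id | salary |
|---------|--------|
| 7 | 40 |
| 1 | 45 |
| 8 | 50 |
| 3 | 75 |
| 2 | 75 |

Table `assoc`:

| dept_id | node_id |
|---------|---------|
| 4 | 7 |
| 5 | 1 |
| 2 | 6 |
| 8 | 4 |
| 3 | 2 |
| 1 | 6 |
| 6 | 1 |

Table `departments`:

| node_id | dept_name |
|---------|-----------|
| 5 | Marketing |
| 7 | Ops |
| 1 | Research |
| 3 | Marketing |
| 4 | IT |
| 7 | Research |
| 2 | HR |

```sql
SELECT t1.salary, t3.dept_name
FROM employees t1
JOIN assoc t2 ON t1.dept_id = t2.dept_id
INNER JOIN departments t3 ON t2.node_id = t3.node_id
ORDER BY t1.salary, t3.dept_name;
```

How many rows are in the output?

Evaluate left to right. First `employees t1 INNER JOIN assoc t2` on dept_id: 4 row(s).
Then INNER JOIN `departments t3` on node_id: keep only rows whose t2.node_id appears in t3.
Result: 2 row(s).

2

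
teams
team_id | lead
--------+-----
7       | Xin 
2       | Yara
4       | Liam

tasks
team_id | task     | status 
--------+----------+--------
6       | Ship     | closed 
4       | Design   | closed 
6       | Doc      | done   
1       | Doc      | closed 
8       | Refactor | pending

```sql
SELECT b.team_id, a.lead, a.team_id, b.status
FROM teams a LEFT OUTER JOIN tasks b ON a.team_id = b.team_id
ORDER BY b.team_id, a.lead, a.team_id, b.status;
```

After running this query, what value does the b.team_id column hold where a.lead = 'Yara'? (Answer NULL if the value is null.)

LEFT JOIN keeps every row from `teams`; unmatched rows get NULL for `tasks`'s columns.
Matching on a.team_id = b.team_id.
- a[0] team_id=7 → no match; kept with NULLs on the b side.
- a[1] team_id=2 → no match; kept with NULLs on the b side.
- a[2] team_id=4 → 1 match(es) in b → 1 row(s).

NULL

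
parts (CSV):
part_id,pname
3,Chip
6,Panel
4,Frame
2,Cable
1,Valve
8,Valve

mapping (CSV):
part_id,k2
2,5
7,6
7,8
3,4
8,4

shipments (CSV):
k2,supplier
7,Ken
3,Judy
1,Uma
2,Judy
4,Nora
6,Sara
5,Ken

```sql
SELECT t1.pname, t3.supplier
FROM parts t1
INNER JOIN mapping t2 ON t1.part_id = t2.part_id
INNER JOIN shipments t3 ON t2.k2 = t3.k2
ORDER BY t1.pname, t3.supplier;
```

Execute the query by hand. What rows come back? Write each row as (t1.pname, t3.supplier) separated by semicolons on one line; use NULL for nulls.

Evaluate left to right. First `parts t1 INNER JOIN mapping t2` on part_id: 3 row(s).
Then INNER JOIN `shipments t3` on k2: keep only rows whose t2.k2 appears in t3.

(Cable, Ken); (Chip, Nora); (Valve, Nora)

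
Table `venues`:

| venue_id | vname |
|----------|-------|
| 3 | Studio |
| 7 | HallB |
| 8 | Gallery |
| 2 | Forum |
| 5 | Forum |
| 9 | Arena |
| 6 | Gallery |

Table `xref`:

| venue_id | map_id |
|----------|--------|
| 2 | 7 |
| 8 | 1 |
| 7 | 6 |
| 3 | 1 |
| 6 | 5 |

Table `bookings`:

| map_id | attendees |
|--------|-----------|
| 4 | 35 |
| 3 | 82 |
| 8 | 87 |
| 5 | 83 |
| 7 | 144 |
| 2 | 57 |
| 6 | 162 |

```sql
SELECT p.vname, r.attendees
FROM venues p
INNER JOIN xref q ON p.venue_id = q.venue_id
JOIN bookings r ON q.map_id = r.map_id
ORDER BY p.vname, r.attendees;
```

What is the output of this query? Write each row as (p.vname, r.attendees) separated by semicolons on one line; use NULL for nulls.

Evaluate left to right. First `venues p INNER JOIN xref q` on venue_id: 5 row(s).
Then INNER JOIN `bookings r` on map_id: keep only rows whose q.map_id appears in r.

(Forum, 144); (Gallery, 83); (HallB, 162)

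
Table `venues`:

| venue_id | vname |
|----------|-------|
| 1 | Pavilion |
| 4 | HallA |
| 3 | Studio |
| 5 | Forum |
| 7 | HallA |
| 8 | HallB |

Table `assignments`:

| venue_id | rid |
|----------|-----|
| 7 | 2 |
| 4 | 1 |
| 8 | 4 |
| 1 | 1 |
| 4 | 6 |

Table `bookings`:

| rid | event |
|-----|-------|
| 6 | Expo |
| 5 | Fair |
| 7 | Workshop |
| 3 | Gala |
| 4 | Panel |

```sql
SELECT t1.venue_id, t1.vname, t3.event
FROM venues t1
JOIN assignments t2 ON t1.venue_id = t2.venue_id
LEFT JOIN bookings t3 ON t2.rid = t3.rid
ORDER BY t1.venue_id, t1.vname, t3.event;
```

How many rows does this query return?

Evaluate left to right. First `venues t1 INNER JOIN assignments t2` on venue_id: 5 row(s).
Then LEFT JOIN `bookings t3` on rid: each of those 5 rows is kept; rows whose t2.rid has no match in t3 get NULL for t3's columns.
Result: 5 row(s).

5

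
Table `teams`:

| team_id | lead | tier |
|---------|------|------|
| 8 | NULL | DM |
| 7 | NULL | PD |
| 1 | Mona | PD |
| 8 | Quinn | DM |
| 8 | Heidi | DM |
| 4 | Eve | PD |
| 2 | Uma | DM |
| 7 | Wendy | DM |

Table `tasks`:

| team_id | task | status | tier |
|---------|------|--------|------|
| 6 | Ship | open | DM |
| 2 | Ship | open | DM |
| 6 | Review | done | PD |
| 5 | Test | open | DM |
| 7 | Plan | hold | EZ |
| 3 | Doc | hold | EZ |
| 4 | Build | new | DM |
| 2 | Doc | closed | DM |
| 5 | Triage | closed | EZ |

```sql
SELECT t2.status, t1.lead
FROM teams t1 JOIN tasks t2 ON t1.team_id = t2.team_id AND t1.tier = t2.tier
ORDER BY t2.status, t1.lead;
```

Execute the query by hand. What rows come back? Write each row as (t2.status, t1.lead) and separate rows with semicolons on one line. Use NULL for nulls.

(closed, Uma); (open, Uma)

INNER JOIN keeps only pairs where the ON condition holds.
Matching on t1.team_id = t2.team_id AND t1.tier = t2.tier.
- t1 row (team_id=8, tier=DM): no match → dropped.
- t1 row (team_id=7, tier=PD): no match → dropped.
- t1 row (team_id=1, tier=PD): no match → dropped.
- t1 row (team_id=8, tier=DM): no match → dropped.
- t1 row (team_id=8, tier=DM): no match → dropped.
- t1 row (team_id=4, tier=PD): no match → dropped.
- t1 row (team_id=2, tier=DM): matches 2 t2 row(s) → 2 output row(s).
- t1 row (team_id=7, tier=DM): no match → dropped.
After projecting and ordering:
t2.status | t1.lead
closed | Uma
open | Uma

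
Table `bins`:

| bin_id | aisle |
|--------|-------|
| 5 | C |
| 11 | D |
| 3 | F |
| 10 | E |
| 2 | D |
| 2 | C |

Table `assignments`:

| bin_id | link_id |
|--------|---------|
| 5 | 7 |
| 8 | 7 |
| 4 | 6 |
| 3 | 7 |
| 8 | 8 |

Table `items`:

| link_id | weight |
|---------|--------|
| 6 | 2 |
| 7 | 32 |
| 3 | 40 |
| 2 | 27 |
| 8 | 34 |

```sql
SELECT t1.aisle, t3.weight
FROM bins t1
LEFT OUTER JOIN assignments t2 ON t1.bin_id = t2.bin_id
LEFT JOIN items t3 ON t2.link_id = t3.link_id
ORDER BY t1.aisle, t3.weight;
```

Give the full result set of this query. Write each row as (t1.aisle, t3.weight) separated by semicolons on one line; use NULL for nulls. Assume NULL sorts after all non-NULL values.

(C, 32); (C, NULL); (D, NULL); (D, NULL); (E, NULL); (F, 32)

Step 1 — t1 LEFT JOIN t2 on bin_id → 6 row(s).
Then LEFT JOIN `items t3` on link_id: each of those 6 rows is kept; rows whose t2.link_id has no match in t3 get NULL for t3's columns.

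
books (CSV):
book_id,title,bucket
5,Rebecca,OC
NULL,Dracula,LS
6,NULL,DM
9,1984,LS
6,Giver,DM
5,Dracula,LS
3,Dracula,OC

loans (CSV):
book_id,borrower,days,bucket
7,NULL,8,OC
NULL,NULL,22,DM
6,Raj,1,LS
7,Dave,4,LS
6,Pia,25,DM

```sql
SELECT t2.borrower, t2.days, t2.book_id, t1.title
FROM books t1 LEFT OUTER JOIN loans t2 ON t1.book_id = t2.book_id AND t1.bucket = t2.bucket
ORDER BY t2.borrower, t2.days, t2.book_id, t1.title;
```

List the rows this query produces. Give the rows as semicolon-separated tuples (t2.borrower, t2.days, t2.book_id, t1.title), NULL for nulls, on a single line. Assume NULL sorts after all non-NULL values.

LEFT JOIN keeps every row from `books`; unmatched rows get NULL for `loans`'s columns.
Matching on t1.book_id = t2.book_id AND t1.bucket = t2.bucket. A NULL in a compared column never satisfies the condition.
- book_id=5, bucket=OC: no t2 row matches, row kept with t2 columns NULL.
- book_id=NULL, bucket=LS: no t2 row matches, row kept with t2 columns NULL.
- book_id=6, bucket=DM: 1 matching t2 row(s), so 1 row(s) emitted.
- book_id=9, bucket=LS: no t2 row matches, row kept with t2 columns NULL.
- book_id=6, bucket=DM: 1 matching t2 row(s), so 1 row(s) emitted.
- book_id=5, bucket=LS: no t2 row matches, row kept with t2 columns NULL.
- book_id=3, bucket=OC: no t2 row matches, row kept with t2 columns NULL.
After projecting and ordering:
t2.borrower | t2.days | t2.book_id | t1.title
Pia | 25 | 6 | Giver
Pia | 25 | 6 | NULL
NULL | NULL | NULL | 1984
NULL | NULL | NULL | Dracula
NULL | NULL | NULL | Dracula
NULL | NULL | NULL | Dracula
NULL | NULL | NULL | Rebecca

(Pia, 25, 6, Giver); (Pia, 25, 6, NULL); (NULL, NULL, NULL, 1984); (NULL, NULL, NULL, Dracula); (NULL, NULL, NULL, Dracula); (NULL, NULL, NULL, Dracula); (NULL, NULL, NULL, Rebecca)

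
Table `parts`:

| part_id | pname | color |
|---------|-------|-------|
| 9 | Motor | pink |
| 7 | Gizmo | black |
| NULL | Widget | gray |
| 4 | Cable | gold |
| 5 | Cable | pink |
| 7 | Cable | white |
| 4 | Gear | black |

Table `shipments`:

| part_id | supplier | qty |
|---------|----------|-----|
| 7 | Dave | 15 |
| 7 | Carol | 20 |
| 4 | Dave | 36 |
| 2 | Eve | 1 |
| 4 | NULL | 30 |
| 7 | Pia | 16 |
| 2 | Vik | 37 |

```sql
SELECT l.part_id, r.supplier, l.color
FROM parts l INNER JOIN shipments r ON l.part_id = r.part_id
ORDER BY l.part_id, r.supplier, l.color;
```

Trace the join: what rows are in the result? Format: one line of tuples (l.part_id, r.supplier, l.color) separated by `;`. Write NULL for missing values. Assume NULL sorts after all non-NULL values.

(4, Dave, black); (4, Dave, gold); (4, NULL, black); (4, NULL, gold); (7, Carol, black); (7, Carol, white); (7, Dave, black); (7, Dave, white); (7, Pia, black); (7, Pia, white)

INNER JOIN keeps only pairs where the ON condition holds.
Matching on l.part_id = r.part_id. A NULL in a compared column never satisfies the condition.
Matched pairs: 10.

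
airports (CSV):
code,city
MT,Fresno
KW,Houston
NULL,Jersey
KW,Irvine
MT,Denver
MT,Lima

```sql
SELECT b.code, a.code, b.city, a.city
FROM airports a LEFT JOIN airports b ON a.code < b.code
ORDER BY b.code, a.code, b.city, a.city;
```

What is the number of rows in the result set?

10

LEFT JOIN keeps every row from `airports a`; unmatched rows get NULL for `airports b`'s columns.
Matching on a.code < b.code. A NULL in a compared column never satisfies the condition.
Matched pairs: 6; unmatched a rows kept: 4.
Total: 6 matched + 4 padded = 10 rows.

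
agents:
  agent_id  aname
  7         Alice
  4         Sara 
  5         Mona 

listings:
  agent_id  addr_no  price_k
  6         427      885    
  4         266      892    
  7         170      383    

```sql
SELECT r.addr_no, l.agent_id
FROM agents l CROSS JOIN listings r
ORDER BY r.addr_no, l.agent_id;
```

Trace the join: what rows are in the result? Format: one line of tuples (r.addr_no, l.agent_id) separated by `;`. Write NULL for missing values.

(170, 4); (170, 5); (170, 7); (266, 4); (266, 5); (266, 7); (427, 4); (427, 5); (427, 7)

CROSS JOIN pairs every row of `agents` with every row of `listings`: 3 × 3 = 9 rows.
After projecting and ordering:
r.addr_no | l.agent_id
170 | 4
170 | 5
170 | 7
266 | 4
266 | 5
266 | 7
427 | 4
427 | 5
427 | 7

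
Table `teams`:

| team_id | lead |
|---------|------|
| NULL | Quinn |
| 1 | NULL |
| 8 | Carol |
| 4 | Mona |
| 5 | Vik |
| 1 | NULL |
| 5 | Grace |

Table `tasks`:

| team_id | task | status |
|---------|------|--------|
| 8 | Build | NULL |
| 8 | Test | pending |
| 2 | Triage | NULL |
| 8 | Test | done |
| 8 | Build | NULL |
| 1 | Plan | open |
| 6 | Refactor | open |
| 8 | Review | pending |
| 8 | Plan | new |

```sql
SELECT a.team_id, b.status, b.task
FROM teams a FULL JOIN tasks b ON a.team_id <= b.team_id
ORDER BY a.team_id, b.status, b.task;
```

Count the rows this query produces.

46

FULL OUTER JOIN keeps every row from both sides; unmatched rows get NULL for the other side's columns.
Matching on a.team_id <= b.team_id. A NULL in a compared column never satisfies the condition.
- a row (team_id=NULL): no match → kept, b columns NULL.
- a row (team_id=1): matches 9 b row(s) → 9 output row(s).
- a row (team_id=8): matches 6 b row(s) → 6 output row(s).
- a row (team_id=4): matches 7 b row(s) → 7 output row(s).
- a row (team_id=5): matches 7 b row(s) → 7 output row(s).
- a row (team_id=1): matches 9 b row(s) → 9 output row(s).
- a row (team_id=5): matches 7 b row(s) → 7 output row(s).
Total: 45 matched + 1 padded = 46 rows.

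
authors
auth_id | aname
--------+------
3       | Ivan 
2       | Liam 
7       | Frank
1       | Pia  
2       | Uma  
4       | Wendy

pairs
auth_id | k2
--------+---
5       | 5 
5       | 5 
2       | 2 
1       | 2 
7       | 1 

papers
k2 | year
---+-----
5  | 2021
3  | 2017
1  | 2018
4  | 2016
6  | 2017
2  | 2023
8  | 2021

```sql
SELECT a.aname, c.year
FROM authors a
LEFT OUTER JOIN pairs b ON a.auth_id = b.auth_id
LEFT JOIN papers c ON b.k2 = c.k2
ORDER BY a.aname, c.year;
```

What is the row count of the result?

6

Joins associate left-to-right: authors LEFT JOIN pairs on auth_id gives 6 intermediate row(s).
Then LEFT JOIN `papers c` on k2: each of those 6 rows is kept; rows whose b.k2 has no match in c get NULL for c's columns.
Result: 6 row(s).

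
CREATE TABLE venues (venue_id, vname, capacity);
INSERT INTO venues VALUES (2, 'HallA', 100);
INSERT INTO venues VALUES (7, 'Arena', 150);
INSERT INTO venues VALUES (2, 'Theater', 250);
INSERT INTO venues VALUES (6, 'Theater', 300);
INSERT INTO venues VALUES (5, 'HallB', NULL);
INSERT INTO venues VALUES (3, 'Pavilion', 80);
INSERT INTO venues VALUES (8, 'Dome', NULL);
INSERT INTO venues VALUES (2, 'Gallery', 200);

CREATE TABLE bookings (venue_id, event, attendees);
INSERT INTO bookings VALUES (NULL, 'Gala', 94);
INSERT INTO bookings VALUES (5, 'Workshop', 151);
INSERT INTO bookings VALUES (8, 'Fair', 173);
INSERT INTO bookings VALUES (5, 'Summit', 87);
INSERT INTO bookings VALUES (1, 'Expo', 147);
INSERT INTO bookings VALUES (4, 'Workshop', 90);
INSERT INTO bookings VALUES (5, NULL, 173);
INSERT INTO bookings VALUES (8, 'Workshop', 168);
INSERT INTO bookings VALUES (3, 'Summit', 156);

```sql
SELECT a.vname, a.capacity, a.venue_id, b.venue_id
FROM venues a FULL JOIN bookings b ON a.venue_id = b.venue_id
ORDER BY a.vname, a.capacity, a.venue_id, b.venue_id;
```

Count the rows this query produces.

FULL OUTER JOIN keeps every row from both sides; unmatched rows get NULL for the other side's columns.
Matching on a.venue_id = b.venue_id. A NULL in a compared column never satisfies the condition.
Matched pairs: 6; unmatched a rows kept: 5; unmatched b rows kept: 3.
Total: 6 matched + 8 padded = 14 rows.

14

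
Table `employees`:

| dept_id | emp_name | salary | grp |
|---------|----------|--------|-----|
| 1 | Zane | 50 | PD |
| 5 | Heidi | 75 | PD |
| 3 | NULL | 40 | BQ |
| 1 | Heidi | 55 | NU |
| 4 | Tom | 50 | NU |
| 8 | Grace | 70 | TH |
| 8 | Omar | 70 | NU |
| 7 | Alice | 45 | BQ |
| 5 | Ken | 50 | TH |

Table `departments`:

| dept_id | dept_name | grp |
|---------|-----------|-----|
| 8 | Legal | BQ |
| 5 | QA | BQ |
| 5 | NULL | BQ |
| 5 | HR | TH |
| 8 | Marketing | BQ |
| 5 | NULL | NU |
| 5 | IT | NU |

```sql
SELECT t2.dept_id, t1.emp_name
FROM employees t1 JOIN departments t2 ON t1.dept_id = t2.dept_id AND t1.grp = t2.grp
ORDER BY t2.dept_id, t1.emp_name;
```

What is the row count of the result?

1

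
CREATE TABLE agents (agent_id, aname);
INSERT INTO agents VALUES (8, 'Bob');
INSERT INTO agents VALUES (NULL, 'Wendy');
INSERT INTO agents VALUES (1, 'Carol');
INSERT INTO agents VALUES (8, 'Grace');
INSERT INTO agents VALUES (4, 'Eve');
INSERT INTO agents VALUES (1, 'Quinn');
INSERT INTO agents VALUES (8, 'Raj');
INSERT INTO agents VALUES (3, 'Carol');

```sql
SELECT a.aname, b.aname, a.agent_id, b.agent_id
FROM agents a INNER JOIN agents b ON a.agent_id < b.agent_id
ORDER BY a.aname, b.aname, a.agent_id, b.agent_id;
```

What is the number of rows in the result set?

INNER JOIN keeps only pairs where the ON condition holds.
Matching on a.agent_id < b.agent_id. A NULL in a compared column never satisfies the condition.
- a row (agent_id=8): no match → dropped.
- a row (agent_id=NULL): no match → dropped.
- a row (agent_id=1): matches 5 b row(s) → 5 output row(s).
- a row (agent_id=8): no match → dropped.
- a row (agent_id=4): matches 3 b row(s) → 3 output row(s).
- a row (agent_id=1): matches 5 b row(s) → 5 output row(s).
- a row (agent_id=8): no match → dropped.
- a row (agent_id=3): matches 4 b row(s) → 4 output row(s).
Total: 17 rows.

17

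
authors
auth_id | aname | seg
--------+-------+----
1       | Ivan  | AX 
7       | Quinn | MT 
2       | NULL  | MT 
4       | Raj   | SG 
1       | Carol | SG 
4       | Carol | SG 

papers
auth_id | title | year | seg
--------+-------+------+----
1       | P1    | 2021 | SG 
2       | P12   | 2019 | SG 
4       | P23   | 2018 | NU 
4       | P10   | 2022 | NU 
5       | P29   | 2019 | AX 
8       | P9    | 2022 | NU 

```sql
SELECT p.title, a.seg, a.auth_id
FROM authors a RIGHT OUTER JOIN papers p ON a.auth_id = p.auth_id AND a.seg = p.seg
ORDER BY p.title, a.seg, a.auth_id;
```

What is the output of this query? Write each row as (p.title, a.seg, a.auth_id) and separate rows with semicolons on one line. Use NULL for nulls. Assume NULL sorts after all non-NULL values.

(P1, SG, 1); (P10, NULL, NULL); (P12, NULL, NULL); (P23, NULL, NULL); (P29, NULL, NULL); (P9, NULL, NULL)

RIGHT JOIN keeps every row from `papers`; unmatched rows get NULL for `authors`'s columns.
Matching on a.auth_id = p.auth_id AND a.seg = p.seg.
Matched pairs: 1; unmatched p rows kept: 5.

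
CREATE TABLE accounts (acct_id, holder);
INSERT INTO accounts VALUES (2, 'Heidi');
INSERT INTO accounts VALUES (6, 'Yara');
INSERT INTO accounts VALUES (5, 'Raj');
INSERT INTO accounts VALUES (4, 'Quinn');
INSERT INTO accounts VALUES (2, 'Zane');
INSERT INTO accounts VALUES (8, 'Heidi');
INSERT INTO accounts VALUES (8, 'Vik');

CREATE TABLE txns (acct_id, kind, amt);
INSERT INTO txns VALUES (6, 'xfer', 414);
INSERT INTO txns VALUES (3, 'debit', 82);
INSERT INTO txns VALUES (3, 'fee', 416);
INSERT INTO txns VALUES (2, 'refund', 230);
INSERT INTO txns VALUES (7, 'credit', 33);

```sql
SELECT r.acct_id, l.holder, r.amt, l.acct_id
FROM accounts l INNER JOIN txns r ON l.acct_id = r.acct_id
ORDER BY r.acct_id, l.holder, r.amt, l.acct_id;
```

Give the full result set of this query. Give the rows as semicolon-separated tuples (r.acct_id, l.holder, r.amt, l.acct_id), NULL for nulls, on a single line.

(2, Heidi, 230, 2); (2, Zane, 230, 2); (6, Yara, 414, 6)

INNER JOIN keeps only pairs where the ON condition holds.
Matching on l.acct_id = r.acct_id.
- acct_id=2: 1 matching r row(s), so 1 row(s) emitted.
- acct_id=6: 1 matching r row(s), so 1 row(s) emitted.
- acct_id=5: no matching r row, dropped.
- acct_id=4: no matching r row, dropped.
- acct_id=2: 1 matching r row(s), so 1 row(s) emitted.
- acct_id=8: no matching r row, dropped.
- acct_id=8: no matching r row, dropped.
After projecting and ordering:
r.acct_id | l.holder | r.amt | l.acct_id
2 | Heidi | 230 | 2
2 | Zane | 230 | 2
6 | Yara | 414 | 6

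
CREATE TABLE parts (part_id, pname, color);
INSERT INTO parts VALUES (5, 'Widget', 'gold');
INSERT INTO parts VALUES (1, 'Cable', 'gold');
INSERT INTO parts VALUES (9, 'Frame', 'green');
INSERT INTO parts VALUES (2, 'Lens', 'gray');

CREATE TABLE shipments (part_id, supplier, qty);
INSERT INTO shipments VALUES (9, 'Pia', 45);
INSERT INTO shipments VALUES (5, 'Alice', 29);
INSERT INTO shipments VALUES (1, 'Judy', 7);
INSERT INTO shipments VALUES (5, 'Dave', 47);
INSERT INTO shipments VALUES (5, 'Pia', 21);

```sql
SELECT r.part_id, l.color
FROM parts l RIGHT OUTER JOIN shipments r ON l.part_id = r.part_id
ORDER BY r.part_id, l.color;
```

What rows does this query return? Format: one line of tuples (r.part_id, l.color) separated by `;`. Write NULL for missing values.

(1, gold); (5, gold); (5, gold); (5, gold); (9, green)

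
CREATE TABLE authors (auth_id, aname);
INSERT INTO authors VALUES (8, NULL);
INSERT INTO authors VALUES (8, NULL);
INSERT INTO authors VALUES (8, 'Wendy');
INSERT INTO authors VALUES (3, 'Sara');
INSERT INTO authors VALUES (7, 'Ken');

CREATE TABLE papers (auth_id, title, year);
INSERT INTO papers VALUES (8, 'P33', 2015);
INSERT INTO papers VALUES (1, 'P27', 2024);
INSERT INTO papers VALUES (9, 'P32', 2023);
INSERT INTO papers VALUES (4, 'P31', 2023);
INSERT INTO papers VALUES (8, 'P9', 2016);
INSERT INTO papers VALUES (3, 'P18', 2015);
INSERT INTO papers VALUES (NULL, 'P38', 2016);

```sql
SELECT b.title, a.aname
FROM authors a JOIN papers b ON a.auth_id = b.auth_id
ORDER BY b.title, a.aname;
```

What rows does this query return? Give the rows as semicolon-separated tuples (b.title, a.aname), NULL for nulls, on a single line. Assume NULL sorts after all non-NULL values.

(P18, Sara); (P33, Wendy); (P33, NULL); (P33, NULL); (P9, Wendy); (P9, NULL); (P9, NULL)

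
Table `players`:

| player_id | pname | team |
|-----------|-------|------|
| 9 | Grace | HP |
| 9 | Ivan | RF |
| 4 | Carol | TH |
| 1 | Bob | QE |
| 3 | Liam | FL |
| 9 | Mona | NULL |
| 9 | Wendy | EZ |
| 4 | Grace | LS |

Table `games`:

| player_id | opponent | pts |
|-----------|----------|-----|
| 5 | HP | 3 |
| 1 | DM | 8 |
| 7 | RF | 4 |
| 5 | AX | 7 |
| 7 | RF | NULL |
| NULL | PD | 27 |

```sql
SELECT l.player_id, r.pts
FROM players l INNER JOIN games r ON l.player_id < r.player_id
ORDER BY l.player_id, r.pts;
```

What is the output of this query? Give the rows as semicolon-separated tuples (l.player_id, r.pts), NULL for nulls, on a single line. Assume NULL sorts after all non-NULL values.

(1, 3); (1, 4); (1, 7); (1, NULL); (3, 3); (3, 4); (3, 7); (3, NULL); (4, 3); (4, 3); (4, 4); (4, 4); (4, 7); (4, 7); (4, NULL); (4, NULL)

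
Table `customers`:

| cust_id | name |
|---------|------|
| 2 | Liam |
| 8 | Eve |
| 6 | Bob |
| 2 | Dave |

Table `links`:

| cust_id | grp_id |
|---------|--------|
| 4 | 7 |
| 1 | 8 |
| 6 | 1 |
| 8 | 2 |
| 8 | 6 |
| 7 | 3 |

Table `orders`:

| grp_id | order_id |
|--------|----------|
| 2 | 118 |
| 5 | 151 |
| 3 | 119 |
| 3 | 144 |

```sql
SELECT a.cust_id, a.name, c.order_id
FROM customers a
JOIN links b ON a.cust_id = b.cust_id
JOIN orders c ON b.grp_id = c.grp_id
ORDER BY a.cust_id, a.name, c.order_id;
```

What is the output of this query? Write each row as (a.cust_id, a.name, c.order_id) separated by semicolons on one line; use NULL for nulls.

Step 1 — a INNER JOIN b on cust_id → 3 row(s).
Then INNER JOIN `orders c` on grp_id: keep only rows whose b.grp_id appears in c.

(8, Eve, 118)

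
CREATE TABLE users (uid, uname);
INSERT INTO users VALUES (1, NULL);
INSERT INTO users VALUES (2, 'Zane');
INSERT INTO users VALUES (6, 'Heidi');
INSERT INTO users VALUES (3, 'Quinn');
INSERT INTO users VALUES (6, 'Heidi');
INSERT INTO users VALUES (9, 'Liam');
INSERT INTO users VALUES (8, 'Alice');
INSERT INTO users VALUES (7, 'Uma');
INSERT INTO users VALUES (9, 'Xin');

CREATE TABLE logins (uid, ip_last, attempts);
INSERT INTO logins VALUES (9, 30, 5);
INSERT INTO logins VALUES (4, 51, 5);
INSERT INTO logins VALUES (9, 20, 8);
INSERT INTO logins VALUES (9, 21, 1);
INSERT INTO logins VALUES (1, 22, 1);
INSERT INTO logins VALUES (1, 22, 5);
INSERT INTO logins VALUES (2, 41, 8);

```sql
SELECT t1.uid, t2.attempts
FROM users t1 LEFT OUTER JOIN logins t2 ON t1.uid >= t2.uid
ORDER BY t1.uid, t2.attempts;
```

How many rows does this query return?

LEFT JOIN keeps every row from `users`; unmatched rows get NULL for `logins`'s columns.
Matching on t1.uid >= t2.uid.
- uid=1: 2 matching t2 row(s), so 2 row(s) emitted.
- uid=2: 3 matching t2 row(s), so 3 row(s) emitted.
- uid=6: 4 matching t2 row(s), so 4 row(s) emitted.
- uid=3: 3 matching t2 row(s), so 3 row(s) emitted.
- uid=6: 4 matching t2 row(s), so 4 row(s) emitted.
- uid=9: 7 matching t2 row(s), so 7 row(s) emitted.
- uid=8: 4 matching t2 row(s), so 4 row(s) emitted.
- uid=7: 4 matching t2 row(s), so 4 row(s) emitted.
- uid=9: 7 matching t2 row(s), so 7 row(s) emitted.
Total: 38 rows.

38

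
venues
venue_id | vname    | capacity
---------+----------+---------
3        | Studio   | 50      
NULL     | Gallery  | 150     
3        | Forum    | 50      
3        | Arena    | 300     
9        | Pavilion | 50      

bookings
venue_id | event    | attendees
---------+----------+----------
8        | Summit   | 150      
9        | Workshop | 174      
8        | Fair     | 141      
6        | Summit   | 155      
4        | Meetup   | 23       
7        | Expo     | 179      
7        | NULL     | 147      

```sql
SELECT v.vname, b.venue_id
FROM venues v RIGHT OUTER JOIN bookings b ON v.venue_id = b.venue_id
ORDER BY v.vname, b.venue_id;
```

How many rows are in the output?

RIGHT JOIN keeps every row from `bookings`; unmatched rows get NULL for `venues`'s columns.
Matching on v.venue_id = b.venue_id. A NULL in a compared column never satisfies the condition.
- v[0] venue_id=3 → no match.
- v[1] venue_id=NULL → no match.
- v[2] venue_id=3 → no match.
- v[3] venue_id=3 → no match.
- v[4] venue_id=9 → 1 match(es) in b → 1 row(s).
- 6 b row(s) had no v match → kept, v columns NULL.
Total: 1 matched + 6 padded = 7 rows.

7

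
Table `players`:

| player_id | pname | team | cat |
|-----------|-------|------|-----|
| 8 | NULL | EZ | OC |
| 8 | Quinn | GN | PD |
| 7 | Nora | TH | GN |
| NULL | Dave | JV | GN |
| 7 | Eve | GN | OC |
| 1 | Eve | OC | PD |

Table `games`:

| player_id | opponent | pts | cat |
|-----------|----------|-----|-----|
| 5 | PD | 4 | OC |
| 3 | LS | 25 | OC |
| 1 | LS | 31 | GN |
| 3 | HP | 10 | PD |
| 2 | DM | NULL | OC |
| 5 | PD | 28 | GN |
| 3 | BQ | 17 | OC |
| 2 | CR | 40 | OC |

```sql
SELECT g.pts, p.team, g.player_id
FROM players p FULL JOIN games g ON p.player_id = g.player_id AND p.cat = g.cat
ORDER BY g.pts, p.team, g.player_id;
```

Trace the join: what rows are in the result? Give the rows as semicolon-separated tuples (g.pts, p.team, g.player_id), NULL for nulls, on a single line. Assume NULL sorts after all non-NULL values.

(4, NULL, 5); (10, NULL, 3); (17, NULL, 3); (25, NULL, 3); (28, NULL, 5); (31, NULL, 1); (40, NULL, 2); (NULL, EZ, NULL); (NULL, GN, NULL); (NULL, GN, NULL); (NULL, JV, NULL); (NULL, OC, NULL); (NULL, TH, NULL); (NULL, NULL, 2)

FULL OUTER JOIN keeps every row from both sides; unmatched rows get NULL for the other side's columns.
Matching on p.player_id = g.player_id AND p.cat = g.cat. A NULL in a compared column never satisfies the condition.
- p (player_id=8, cat=OC) has no partner → padded with NULL.
- p (player_id=8, cat=PD) has no partner → padded with NULL.
- p (player_id=7, cat=GN) has no partner → padded with NULL.
- p (player_id=NULL, cat=GN) has no partner → padded with NULL.
- p (player_id=7, cat=OC) has no partner → padded with NULL.
- p (player_id=1, cat=PD) has no partner → padded with NULL.
- plus 8 unmatched g row(s), each kept with NULL p columns.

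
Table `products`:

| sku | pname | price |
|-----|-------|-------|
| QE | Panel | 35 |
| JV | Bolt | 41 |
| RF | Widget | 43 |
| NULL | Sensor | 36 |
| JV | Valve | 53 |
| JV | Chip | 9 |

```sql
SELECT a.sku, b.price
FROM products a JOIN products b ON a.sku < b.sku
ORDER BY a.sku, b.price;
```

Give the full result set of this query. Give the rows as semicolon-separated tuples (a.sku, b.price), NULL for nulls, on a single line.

INNER JOIN keeps only pairs where the ON condition holds.
Matching on a.sku < b.sku. A NULL in a compared column never satisfies the condition.
- a (sku=QE) pairs with 1 row(s) of b.
- a (sku=JV) pairs with 2 row(s) of b.
- a (sku=RF) has no partner → excluded.
- a (sku=NULL) has no partner → excluded.
- a (sku=JV) pairs with 2 row(s) of b.
- a (sku=JV) pairs with 2 row(s) of b.
After projecting and ordering:
a.sku | b.price
JV | 35
JV | 35
JV | 35
JV | 43
JV | 43
JV | 43
QE | 43

(JV, 35); (JV, 35); (JV, 35); (JV, 43); (JV, 43); (JV, 43); (QE, 43)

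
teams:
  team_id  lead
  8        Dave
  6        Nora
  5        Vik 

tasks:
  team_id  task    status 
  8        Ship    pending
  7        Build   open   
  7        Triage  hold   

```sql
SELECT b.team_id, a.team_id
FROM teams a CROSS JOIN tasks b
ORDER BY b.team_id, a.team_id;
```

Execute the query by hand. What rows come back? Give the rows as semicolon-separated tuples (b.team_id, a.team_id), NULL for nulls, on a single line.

CROSS JOIN pairs every row of `teams` with every row of `tasks`: 3 × 3 = 9 rows.
After projecting and ordering:
b.team_id | a.team_id
7 | 5
7 | 5
7 | 6
7 | 6
7 | 8
7 | 8
8 | 5
8 | 6
8 | 8

(7, 5); (7, 5); (7, 6); (7, 6); (7, 8); (7, 8); (8, 5); (8, 6); (8, 8)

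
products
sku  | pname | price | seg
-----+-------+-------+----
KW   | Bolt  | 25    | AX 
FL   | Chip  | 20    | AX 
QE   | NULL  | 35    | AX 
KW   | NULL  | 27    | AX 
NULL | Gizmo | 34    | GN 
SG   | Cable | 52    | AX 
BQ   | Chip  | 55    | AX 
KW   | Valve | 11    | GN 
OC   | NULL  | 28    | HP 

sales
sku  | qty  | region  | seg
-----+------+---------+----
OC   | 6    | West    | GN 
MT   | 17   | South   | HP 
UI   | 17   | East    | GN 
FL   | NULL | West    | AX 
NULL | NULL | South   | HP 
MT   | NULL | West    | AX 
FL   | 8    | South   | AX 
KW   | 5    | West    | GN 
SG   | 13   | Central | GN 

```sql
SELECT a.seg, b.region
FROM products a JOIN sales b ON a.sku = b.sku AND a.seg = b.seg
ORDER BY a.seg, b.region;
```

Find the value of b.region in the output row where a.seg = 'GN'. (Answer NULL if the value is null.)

West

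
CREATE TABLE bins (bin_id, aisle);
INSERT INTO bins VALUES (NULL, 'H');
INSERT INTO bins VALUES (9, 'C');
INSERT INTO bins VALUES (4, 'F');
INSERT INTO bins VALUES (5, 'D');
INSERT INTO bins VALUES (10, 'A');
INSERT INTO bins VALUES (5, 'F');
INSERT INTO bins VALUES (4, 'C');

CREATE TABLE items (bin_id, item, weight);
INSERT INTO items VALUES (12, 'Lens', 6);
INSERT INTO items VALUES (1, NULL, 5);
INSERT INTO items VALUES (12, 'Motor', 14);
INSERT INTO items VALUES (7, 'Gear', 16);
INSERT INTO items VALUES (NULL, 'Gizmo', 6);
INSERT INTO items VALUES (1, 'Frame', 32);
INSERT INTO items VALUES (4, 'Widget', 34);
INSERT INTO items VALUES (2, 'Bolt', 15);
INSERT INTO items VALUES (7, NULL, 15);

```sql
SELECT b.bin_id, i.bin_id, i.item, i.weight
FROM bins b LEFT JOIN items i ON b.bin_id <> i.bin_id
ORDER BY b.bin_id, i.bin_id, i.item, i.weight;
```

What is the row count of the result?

47

LEFT JOIN keeps every row from `bins`; unmatched rows get NULL for `items`'s columns.
Matching on b.bin_id <> i.bin_id. A NULL in a compared column never satisfies the condition.
- bin_id=NULL: no i row matches, row kept with i columns NULL.
- bin_id=9: 8 matching i row(s), so 8 row(s) emitted.
- bin_id=4: 7 matching i row(s), so 7 row(s) emitted.
- bin_id=5: 8 matching i row(s), so 8 row(s) emitted.
- bin_id=10: 8 matching i row(s), so 8 row(s) emitted.
- bin_id=5: 8 matching i row(s), so 8 row(s) emitted.
- bin_id=4: 7 matching i row(s), so 7 row(s) emitted.
Total: 46 matched + 1 padded = 47 rows.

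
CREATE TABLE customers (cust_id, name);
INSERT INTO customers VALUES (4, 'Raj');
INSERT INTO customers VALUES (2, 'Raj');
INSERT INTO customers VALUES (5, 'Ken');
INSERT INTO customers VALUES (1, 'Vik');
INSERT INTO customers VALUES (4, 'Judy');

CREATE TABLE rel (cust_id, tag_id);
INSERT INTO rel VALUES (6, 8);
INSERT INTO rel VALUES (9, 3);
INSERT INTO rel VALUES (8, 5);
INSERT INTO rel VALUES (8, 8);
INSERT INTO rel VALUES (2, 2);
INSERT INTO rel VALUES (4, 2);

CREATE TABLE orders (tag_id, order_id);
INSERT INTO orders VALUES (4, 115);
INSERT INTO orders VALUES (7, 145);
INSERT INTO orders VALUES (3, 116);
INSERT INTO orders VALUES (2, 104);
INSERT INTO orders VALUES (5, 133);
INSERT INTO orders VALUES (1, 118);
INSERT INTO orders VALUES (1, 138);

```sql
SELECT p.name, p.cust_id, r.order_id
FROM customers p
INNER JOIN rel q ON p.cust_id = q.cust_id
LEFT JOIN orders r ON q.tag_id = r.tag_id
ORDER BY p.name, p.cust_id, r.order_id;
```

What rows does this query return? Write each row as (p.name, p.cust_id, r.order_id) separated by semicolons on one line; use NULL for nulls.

Joins associate left-to-right: customers INNER JOIN rel on cust_id gives 3 intermediate row(s).
Then LEFT JOIN `orders r` on tag_id: each of those 3 rows is kept; rows whose q.tag_id has no match in r get NULL for r's columns.

(Judy, 4, 104); (Raj, 2, 104); (Raj, 4, 104)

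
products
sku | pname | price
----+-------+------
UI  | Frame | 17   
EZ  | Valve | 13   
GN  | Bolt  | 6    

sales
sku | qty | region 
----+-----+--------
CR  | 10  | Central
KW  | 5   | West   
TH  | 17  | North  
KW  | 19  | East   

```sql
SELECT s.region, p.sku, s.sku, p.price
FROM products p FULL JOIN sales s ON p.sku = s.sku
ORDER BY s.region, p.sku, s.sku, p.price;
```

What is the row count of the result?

FULL OUTER JOIN keeps every row from both sides; unmatched rows get NULL for the other side's columns.
Matching on p.sku = s.sku.
Matched pairs: 0; unmatched p rows kept: 3; unmatched s rows kept: 4.
Total: 0 matched + 7 padded = 7 rows.

7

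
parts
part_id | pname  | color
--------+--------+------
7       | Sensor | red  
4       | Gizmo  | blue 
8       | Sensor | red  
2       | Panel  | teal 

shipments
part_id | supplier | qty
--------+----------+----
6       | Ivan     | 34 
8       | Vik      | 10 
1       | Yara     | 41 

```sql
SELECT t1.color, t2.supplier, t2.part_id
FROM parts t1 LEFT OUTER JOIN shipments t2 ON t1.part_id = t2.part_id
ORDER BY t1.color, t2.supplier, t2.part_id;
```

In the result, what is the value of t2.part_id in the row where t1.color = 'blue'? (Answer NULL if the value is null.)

NULL

LEFT JOIN keeps every row from `parts`; unmatched rows get NULL for `shipments`'s columns.
Matching on t1.part_id = t2.part_id.
- part_id=7: no t2 row matches, row kept with t2 columns NULL.
- part_id=4: no t2 row matches, row kept with t2 columns NULL.
- part_id=8: 1 matching t2 row(s), so 1 row(s) emitted.
- part_id=2: no t2 row matches, row kept with t2 columns NULL.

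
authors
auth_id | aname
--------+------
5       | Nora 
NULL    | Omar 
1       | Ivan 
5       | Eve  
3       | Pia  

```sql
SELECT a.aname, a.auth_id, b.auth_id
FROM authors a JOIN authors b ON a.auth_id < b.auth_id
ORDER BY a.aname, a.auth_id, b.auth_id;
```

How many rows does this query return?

5

INNER JOIN keeps only pairs where the ON condition holds.
Matching on a.auth_id < b.auth_id. A NULL in a compared column never satisfies the condition.
- a (auth_id=5) has no partner → excluded.
- a (auth_id=NULL) has no partner → excluded.
- a (auth_id=1) pairs with 3 row(s) of b.
- a (auth_id=5) has no partner → excluded.
- a (auth_id=3) pairs with 2 row(s) of b.
Total: 5 rows.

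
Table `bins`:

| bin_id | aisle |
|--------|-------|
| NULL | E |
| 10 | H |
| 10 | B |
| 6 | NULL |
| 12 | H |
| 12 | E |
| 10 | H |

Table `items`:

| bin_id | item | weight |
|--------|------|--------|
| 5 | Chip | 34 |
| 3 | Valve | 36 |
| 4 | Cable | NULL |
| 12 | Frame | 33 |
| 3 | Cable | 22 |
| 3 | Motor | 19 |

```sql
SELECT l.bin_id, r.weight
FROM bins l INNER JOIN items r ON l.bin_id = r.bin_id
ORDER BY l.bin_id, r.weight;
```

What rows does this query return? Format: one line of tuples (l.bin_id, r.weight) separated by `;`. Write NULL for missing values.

INNER JOIN keeps only pairs where the ON condition holds.
Matching on l.bin_id = r.bin_id. A NULL in a compared column never satisfies the condition.
- l row (bin_id=NULL): no match → dropped.
- l row (bin_id=10): no match → dropped.
- l row (bin_id=10): no match → dropped.
- l row (bin_id=6): no match → dropped.
- l row (bin_id=12): matches 1 r row(s) → 1 output row(s).
- l row (bin_id=12): matches 1 r row(s) → 1 output row(s).
- l row (bin_id=10): no match → dropped.
After projecting and ordering:
l.bin_id | r.weight
12 | 33
12 | 33

(12, 33); (12, 33)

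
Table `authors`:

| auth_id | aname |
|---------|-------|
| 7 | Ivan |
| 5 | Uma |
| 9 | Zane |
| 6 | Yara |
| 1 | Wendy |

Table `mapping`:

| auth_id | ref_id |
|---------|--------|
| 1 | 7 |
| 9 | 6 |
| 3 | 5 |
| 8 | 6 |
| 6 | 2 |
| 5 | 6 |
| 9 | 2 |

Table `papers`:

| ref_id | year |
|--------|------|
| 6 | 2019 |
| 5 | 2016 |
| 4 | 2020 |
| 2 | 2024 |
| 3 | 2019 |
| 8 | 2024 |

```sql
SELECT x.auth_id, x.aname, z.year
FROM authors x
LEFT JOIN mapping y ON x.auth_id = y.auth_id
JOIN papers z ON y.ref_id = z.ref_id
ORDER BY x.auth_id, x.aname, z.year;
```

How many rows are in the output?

Evaluate left to right. First `authors x LEFT JOIN mapping y` on auth_id: 6 row(s).
Then INNER JOIN `papers z` on ref_id: keep only rows whose y.ref_id appears in z.
Result: 4 row(s).

4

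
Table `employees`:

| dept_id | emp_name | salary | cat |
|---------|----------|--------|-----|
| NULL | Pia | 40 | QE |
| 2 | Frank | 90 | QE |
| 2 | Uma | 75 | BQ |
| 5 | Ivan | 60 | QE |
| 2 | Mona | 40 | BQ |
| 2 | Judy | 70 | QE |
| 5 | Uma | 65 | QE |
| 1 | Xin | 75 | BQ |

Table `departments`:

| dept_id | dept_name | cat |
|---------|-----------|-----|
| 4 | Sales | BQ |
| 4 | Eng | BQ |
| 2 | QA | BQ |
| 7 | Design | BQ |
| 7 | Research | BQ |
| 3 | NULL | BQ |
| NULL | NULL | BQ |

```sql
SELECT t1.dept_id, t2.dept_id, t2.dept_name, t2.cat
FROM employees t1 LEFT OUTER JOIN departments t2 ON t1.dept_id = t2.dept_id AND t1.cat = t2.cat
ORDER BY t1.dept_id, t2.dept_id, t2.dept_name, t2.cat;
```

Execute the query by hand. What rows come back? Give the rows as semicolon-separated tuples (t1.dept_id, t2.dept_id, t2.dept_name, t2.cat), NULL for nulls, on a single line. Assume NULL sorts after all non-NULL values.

(1, NULL, NULL, NULL); (2, 2, QA, BQ); (2, 2, QA, BQ); (2, NULL, NULL, NULL); (2, NULL, NULL, NULL); (5, NULL, NULL, NULL); (5, NULL, NULL, NULL); (NULL, NULL, NULL, NULL)

LEFT JOIN keeps every row from `employees`; unmatched rows get NULL for `departments`'s columns.
Matching on t1.dept_id = t2.dept_id AND t1.cat = t2.cat. A NULL in a compared column never satisfies the condition.
- t1 row (dept_id=NULL, cat=QE): no match → kept, t2 columns NULL.
- t1 row (dept_id=2, cat=QE): no match → kept, t2 columns NULL.
- t1 row (dept_id=2, cat=BQ): matches 1 t2 row(s) → 1 output row(s).
- t1 row (dept_id=5, cat=QE): no match → kept, t2 columns NULL.
- t1 row (dept_id=2, cat=BQ): matches 1 t2 row(s) → 1 output row(s).
- t1 row (dept_id=2, cat=QE): no match → kept, t2 columns NULL.
- t1 row (dept_id=5, cat=QE): no match → kept, t2 columns NULL.
- t1 row (dept_id=1, cat=BQ): no match → kept, t2 columns NULL.
After projecting and ordering:
t1.dept_id | t2.dept_id | t2.dept_name | t2.cat
1 | NULL | NULL | NULL
2 | 2 | QA | BQ
2 | 2 | QA | BQ
2 | NULL | NULL | NULL
2 | NULL | NULL | NULL
5 | NULL | NULL | NULL
5 | NULL | NULL | NULL
NULL | NULL | NULL | NULL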